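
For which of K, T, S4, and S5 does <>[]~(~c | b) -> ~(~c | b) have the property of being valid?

S5

S4-tableau for the negation ~(<>[]~(~c | b) -> ~(~c | b)):
1. ~(<>[]~(~c | b) -> ~(~c | b)), 0
2. <>[]~(~c | b), 0   [~->-rule on 1]
3. ~c | b, 0   [~->-rule on 1]
4. b, 0   [|-rule on 3 (branches; this branch)]
5. []~(~c | b), 1   [<>-rule on 2: fresh world 1, 0R1]
6. ~(~c | b), 1   [[]-rule on 5 via 1R1]
7. c, 1   [~|-rule on 6]
8. ~b, 1   [~|-rule on 6]
Accessibility: 0R0, 0R1, 1R1
Complete open branch: countermodel on an S4-frame, so not valid in S4, nor in K, T (the same frame is also a K-frame and a T-frame).
S5-tableau for the negation ~(<>[]~(~c | b) -> ~(~c | b)):
1. ~(<>[]~(~c | b) -> ~(~c | b)), 0
2. <>[]~(~c | b), 0   [~->-rule on 1]
3. ~c | b, 0   [~->-rule on 1]
4. b, 0   [|-rule on 3 (branches; this branch)]
5. []~(~c | b), 1   [<>-rule on 2: fresh world 1, 0R1]
6. ~(~c | b), 0   [[]-rule on 5 via 1R0]
7. c, 0   [~|-rule on 6]
8. ~b, 0   [~|-rule on 6]
Accessibility: 0R0, 0R1, 1R0, 1R1
Branch closes: b and ~b both at 0.
Every branch closes (one shown): valid in S5.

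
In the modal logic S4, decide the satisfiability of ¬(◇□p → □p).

Satisfiable (open branch found)

1. ¬(◇□p → □p), u
2. ◇□p, u   [¬→-rule on 1]
3. ¬□p, u   [¬→-rule on 1]
4. □p, v   [◇-rule on 2: fresh world v, uRv]
5. p, v   [□-rule on 4 via vRv]
6. ¬p, w   [¬□-rule on 3: fresh world w, uRw]
Accessibility: uRu, uRv, uRw, vRv, wRw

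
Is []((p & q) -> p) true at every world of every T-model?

Valid in T

Tableau for the negation ~[]((p & q) -> p):
1. ~[]((p & q) -> p), 0
2. ~((p & q) -> p), 1   [~[]-rule on 1: fresh world 1, 0R1]
3. p & q, 1   [~->-rule on 2]
4. ~p, 1   [~->-rule on 2]
5. p, 1   [&-rule on 3]
6. q, 1   [&-rule on 3]
Accessibility: 0R0, 0R1, 1R1
Branch closes: p and ~p both at 1.
Every branch of the negation's tableau closes; the branch above is one of them.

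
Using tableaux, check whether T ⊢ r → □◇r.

Tableau for the negation ¬(r → □◇r):
1. ¬(r → □◇r), w0
2. r, w0
3. ¬□◇r, w0
4. ¬◇r, w1
5. ¬r, w1
Accessibility: w0Rw0, w0Rw1, w1Rw1
The negation has an open branch (countermodel exists).

No, not valid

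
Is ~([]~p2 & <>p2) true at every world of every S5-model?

Valid

Tableau for the negation []~p2 & <>p2:
1. []~p2 & <>p2, u
2. []~p2, u
3. <>p2, u
4. ~p2, u
5. p2, v
6. ~p2, v
Accessibility: uRu, uRv, vRu, vRv
Branch closes: p2 and ~p2 both at v.
All branches of the negation close; one closing branch shown above.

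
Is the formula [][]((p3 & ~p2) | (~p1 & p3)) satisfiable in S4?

1. [][]((p3 & ~p2) | (~p1 & p3)), u
2. []((p3 & ~p2) | (~p1 & p3)), u   [[]-rule on 1 via uRu]
3. (p3 & ~p2) | (~p1 & p3), u   [[]-rule on 2 via uRu]
4. ~p1 & p3, u   [|-rule on 3 (branches; this branch)]
5. ~p1, u   [&-rule on 4]
6. p3, u   [&-rule on 4]
Accessibility: uRu

Satisfiable (open branch found)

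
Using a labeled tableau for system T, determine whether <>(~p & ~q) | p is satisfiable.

1. <>(~p & ~q) | p, w0
2. p, w0
Accessibility: w0Rw0

Yes, satisfiable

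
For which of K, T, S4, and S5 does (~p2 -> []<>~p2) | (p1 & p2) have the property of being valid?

S5

S4-tableau for the negation ~((~p2 -> []<>~p2) | (p1 & p2)):
1. ~((~p2 -> []<>~p2) | (p1 & p2)), u
2. ~(~p2 -> []<>~p2), u
3. ~(p1 & p2), u
4. ~p2, u
5. ~[]<>~p2, u
6. ~<>~p2, v
7. p2, v
Accessibility: uRu, uRv, vRv
Complete open branch: countermodel on an S4-frame, so not valid in S4, nor in K, T (the same frame is also a K-frame and a T-frame).
S5-tableau for the negation ~((~p2 -> []<>~p2) | (p1 & p2)):
1. ~((~p2 -> []<>~p2) | (p1 & p2)), u
2. ~(~p2 -> []<>~p2), u
3. ~(p1 & p2), u
4. ~p2, u
5. ~[]<>~p2, u
6. ~<>~p2, v
7. p2, u
Accessibility: uRu, uRv, vRu, vRv
Branch closes: p2 and ~p2 both at u.
Every branch closes (one shown): valid in S5.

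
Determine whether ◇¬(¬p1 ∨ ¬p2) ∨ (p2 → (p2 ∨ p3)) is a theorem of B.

Tableau for the negation ¬(◇¬(¬p1 ∨ ¬p2) ∨ (p2 → (p2 ∨ p3))):
1. ¬(◇¬(¬p1 ∨ ¬p2) ∨ (p2 → (p2 ∨ p3))), 0
2. ¬◇¬(¬p1 ∨ ¬p2), 0
3. ¬(p2 → (p2 ∨ p3)), 0
4. p2, 0
5. ¬(p2 ∨ p3), 0
6. ¬p2, 0
7. ¬p3, 0
Accessibility: 0R0
Branch closes: p2 and ¬p2 both at 0.
Every branch of the negation's tableau closes; the branch above is one of them.

Yes, valid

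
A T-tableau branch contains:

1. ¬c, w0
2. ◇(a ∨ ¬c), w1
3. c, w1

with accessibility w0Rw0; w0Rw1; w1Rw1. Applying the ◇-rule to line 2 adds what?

a fresh world w2 with w1Rw2, and a ∨ ¬c at w2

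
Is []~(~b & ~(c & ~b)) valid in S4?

No, not valid

Tableau for the negation ~[]~(~b & ~(c & ~b)):
1. ~[]~(~b & ~(c & ~b)), w0
2. ~b & ~(c & ~b), w1
3. ~b, w1
4. ~(c & ~b), w1
5. ~c, w1
Accessibility: w0Rw0, w0Rw1, w1Rw1
The negation has an open branch (countermodel exists).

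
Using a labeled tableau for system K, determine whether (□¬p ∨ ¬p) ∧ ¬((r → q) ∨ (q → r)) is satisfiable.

1. (□¬p ∨ ¬p) ∧ ¬((r → q) ∨ (q → r)), 0
2. □¬p ∨ ¬p, 0   [∧-rule on 1]
3. ¬((r → q) ∨ (q → r)), 0   [∧-rule on 1]
4. ¬(r → q), 0   [¬∨-rule on 3]
5. ¬(q → r), 0   [¬∨-rule on 3]
6. r, 0   [¬→-rule on 4]
7. ¬q, 0   [¬→-rule on 4]
8. q, 0   [¬→-rule on 5]
9. ¬r, 0   [¬→-rule on 5]
Branch closes: q and ¬q both at 0.
Every branch closes; the branch above is one of them.

Unsatisfiable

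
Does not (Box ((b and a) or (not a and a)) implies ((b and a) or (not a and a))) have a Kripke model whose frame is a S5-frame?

1. not (Box ((b and a) or (not a and a)) implies ((b and a) or (not a and a))), 0
2. Box ((b and a) or (not a and a)), 0
3. not ((b and a) or (not a and a)), 0
4. not (b and a), 0
5. not (not a and a), 0
6. (b and a) or (not a and a), 0
7. not a, 0
8. not a and a, 0
9. a, 0
Accessibility: 0R0
Branch closes: a and not a both at 0.
Every branch closes; the branch above is one of them.

Unsatisfiable (every branch closes)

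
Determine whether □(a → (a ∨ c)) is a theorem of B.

Tableau for the negation ¬□(a → (a ∨ c)):
1. ¬□(a → (a ∨ c)), u
2. ¬(a → (a ∨ c)), v   [¬□-rule on 1: fresh world v, uRv]
3. a, v   [¬→-rule on 2]
4. ¬(a ∨ c), v   [¬→-rule on 2]
5. ¬a, v   [¬∨-rule on 4]
6. ¬c, v   [¬∨-rule on 4]
Accessibility: uRu, uRv, vRu, vRv
Branch closes: a and ¬a both at v.
Every branch of the negation's tableau closes; the branch above is one of them.

Valid in B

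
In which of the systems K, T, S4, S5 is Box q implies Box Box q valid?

T-tableau for the negation not (Box q implies Box Box q):
1. not (Box q implies Box Box q), u
2. Box q, u   [neg-implies-rule on 1]
3. not Box Box q, u   [neg-implies-rule on 1]
4. q, u   [Box-rule on 2 via uRu]
5. not Box q, v   [neg-Box-rule on 3: fresh world v, uRv]
6. q, v   [Box-rule on 2 via uRv]
7. not q, w   [neg-Box-rule on 5: fresh world w, vRw]
Accessibility: uRu, uRv, vRv, vRw, wRw
Complete open branch: countermodel on a T-frame, so not valid in T, nor in K (the same frame is also a K-frame).
S4-tableau for the negation not (Box q implies Box Box q):
1. not (Box q implies Box Box q), u
2. Box q, u   [neg-implies-rule on 1]
3. not Box Box q, u   [neg-implies-rule on 1]
4. q, u   [Box-rule on 2 via uRu]
5. not Box q, v   [neg-Box-rule on 3: fresh world v, uRv]
6. q, v   [Box-rule on 2 via uRv]
7. not q, w   [neg-Box-rule on 5: fresh world w, vRw]
8. q, w   [Box-rule on 2 via uRw]
Accessibility: uRu, uRv, uRw, vRv, vRw, wRw
Branch closes: q and not q both at w.
Every branch closes (one shown): valid in S4, hence also in S5 (every theorem of S4 is a theorem of S5).

S4, S5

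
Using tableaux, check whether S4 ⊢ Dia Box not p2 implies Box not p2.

Tableau for the negation not (Dia Box not p2 implies Box not p2):
1. not (Dia Box not p2 implies Box not p2), 0
2. Dia Box not p2, 0
3. not Box not p2, 0
4. Box not p2, 1
5. not p2, 1
6. p2, 2
Accessibility: 0R0, 0R1, 0R2, 1R1, 2R2
The negation has an open branch (countermodel exists).

No, not valid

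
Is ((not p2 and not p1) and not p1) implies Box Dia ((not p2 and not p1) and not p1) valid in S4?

Tableau for the negation not (((not p2 and not p1) and not p1) implies Box Dia ((not p2 and not p1) and not p1)):
1. not (((not p2 and not p1) and not p1) implies Box Dia ((not p2 and not p1) and not p1)), 0
2. (not p2 and not p1) and not p1, 0
3. not Box Dia ((not p2 and not p1) and not p1), 0
4. not p2 and not p1, 0
5. not p1, 0
6. not p2, 0
7. not Dia ((not p2 and not p1) and not p1), 1
8. not ((not p2 and not p1) and not p1), 1
9. p1, 1
Accessibility: 0R0, 0R1, 1R1
The negation has an open branch (countermodel exists).

No, not valid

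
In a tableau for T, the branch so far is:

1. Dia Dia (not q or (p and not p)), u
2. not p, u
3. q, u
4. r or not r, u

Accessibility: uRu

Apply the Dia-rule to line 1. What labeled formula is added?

a fresh world v with uRv, and Dia (not q or (p and not p)) at v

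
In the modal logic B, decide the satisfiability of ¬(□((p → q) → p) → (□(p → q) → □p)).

1. ¬(□((p → q) → p) → (□(p → q) → □p)), w0
2. □((p → q) → p), w0
3. ¬(□(p → q) → □p), w0
4. □(p → q), w0
5. ¬□p, w0
6. (p → q) → p, w0
7. p → q, w0
8. p, w0
9. q, w0
10. ¬p, w1
11. (p → q) → p, w1
12. p → q, w1
13. ¬(p → q), w1
14. p, w1
15. ¬q, w1
Accessibility: w0Rw0, w0Rw1, w1Rw0, w1Rw1
Branch closes: p and ¬p both at w1.
(One branch shown.) All branches close.

No, unsatisfiable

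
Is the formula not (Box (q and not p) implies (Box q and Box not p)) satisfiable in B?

1. not (Box (q and not p) implies (Box q and Box not p)), u
2. Box (q and not p), u   [neg-implies-rule on 1]
3. not (Box q and Box not p), u   [neg-implies-rule on 1]
4. q and not p, u   [Box-rule on 2 via uRu]
5. q, u   [and-rule on 4]
6. not p, u   [and-rule on 4]
7. not Box not p, u   [neg-and-rule on 3 (branches; this branch)]
8. p, v   [neg-Box-rule on 7: fresh world v, uRv]
9. q and not p, v   [Box-rule on 2 via uRv]
10. q, v   [and-rule on 9]
11. not p, v   [and-rule on 9]
Accessibility: uRu, uRv, vRu, vRv
Branch closes: p and not p both at v.
Every branch closes; the branch above is one of them.

Unsatisfiable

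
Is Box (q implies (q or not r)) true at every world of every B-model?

Yes, valid

Tableau for the negation not Box (q implies (q or not r)):
1. not Box (q implies (q or not r)), u
2. not (q implies (q or not r)), v
3. q, v
4. not (q or not r), v
5. not q, v
6. r, v
Accessibility: uRu, uRv, vRu, vRv
Branch closes: q and not q both at v.
All branches of the negation close; one closing branch shown above.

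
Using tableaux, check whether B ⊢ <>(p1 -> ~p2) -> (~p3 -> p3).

No, not valid

Tableau for the negation ~(<>(p1 -> ~p2) -> (~p3 -> p3)):
1. ~(<>(p1 -> ~p2) -> (~p3 -> p3)), w0
2. <>(p1 -> ~p2), w0   [~->-rule on 1]
3. ~(~p3 -> p3), w0   [~->-rule on 1]
4. ~p3, w0   [~->-rule on 3]
5. p1 -> ~p2, w1   [<>-rule on 2: fresh world w1, w0Rw1]
6. ~p2, w1   [->-rule on 5 (branches; this branch)]
Accessibility: w0Rw0, w0Rw1, w1Rw0, w1Rw1
The negation has an open branch (countermodel exists).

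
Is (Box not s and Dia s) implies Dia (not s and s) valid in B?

Tableau for the negation not ((Box not s and Dia s) implies Dia (not s and s)):
1. not ((Box not s and Dia s) implies Dia (not s and s)), u
2. Box not s and Dia s, u
3. not Dia (not s and s), u
4. Box not s, u
5. Dia s, u
6. not (not s and s), u
7. not s, u
8. s, v
9. not (not s and s), v
10. not s, v
Accessibility: uRu, uRv, vRu, vRv
Branch closes: s and not s both at v.
Every branch of the negation's tableau closes; the branch above is one of them.

Valid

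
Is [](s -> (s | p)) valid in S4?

Valid in S4

Tableau for the negation ~[](s -> (s | p)):
1. ~[](s -> (s | p)), w0
2. ~(s -> (s | p)), w1   [~[]-rule on 1: fresh world w1, w0Rw1]
3. s, w1   [~->-rule on 2]
4. ~(s | p), w1   [~->-rule on 2]
5. ~s, w1   [~|-rule on 4]
6. ~p, w1   [~|-rule on 4]
Accessibility: w0Rw0, w0Rw1, w1Rw1
Branch closes: s and ~s both at w1.
Every branch of the negation's tableau closes; the branch above is one of them.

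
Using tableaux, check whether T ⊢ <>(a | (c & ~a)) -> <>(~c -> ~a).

Tableau for the negation ~(<>(a | (c & ~a)) -> <>(~c -> ~a)):
1. ~(<>(a | (c & ~a)) -> <>(~c -> ~a)), u
2. <>(a | (c & ~a)), u
3. ~<>(~c -> ~a), u
4. ~(~c -> ~a), u
5. ~c, u
6. a, u
7. a | (c & ~a), v
8. ~(~c -> ~a), v
9. ~c, v
10. a, v
Accessibility: uRu, uRv, vRv
The negation has an open branch (countermodel exists).

Not valid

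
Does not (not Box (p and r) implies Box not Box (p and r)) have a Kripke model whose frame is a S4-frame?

Satisfiable

1. not (not Box (p and r) implies Box not Box (p and r)), u
2. not Box (p and r), u
3. not Box not Box (p and r), u
4. not (p and r), v
5. not r, v
6. Box (p and r), w
7. p and r, w
8. p, w
9. r, w
Accessibility: uRu, uRv, uRw, vRv, wRw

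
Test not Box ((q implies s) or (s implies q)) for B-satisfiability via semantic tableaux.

Unsatisfiable (every branch closes)

1. not Box ((q implies s) or (s implies q)), w0
2. not ((q implies s) or (s implies q)), w1
3. not (q implies s), w1
4. not (s implies q), w1
5. q, w1
6. not s, w1
7. s, w1
8. not q, w1
Accessibility: w0Rw0, w0Rw1, w1Rw0, w1Rw1
Branch closes: s and not s both at w1.
Every branch closes; the branch above is one of them.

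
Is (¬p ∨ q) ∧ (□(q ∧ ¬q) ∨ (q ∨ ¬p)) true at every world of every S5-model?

Tableau for the negation ¬((¬p ∨ q) ∧ (□(q ∧ ¬q) ∨ (q ∨ ¬p))):
1. ¬((¬p ∨ q) ∧ (□(q ∧ ¬q) ∨ (q ∨ ¬p))), 0
2. ¬(□(q ∧ ¬q) ∨ (q ∨ ¬p)), 0
3. ¬□(q ∧ ¬q), 0
4. ¬(q ∨ ¬p), 0
5. ¬q, 0
6. p, 0
7. ¬(q ∧ ¬q), 1
8. q, 1
Accessibility: 0R0, 0R1, 1R0, 1R1
The negation has an open branch (countermodel exists).

No, not valid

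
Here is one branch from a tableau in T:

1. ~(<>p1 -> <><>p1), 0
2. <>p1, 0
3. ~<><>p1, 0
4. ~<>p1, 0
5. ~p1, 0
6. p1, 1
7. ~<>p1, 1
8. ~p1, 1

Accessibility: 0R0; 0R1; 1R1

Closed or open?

Yes, closed

Both p1 and ~p1 appear at 1.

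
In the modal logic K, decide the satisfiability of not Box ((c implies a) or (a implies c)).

Unsatisfiable (every branch closes)

1. not Box ((c implies a) or (a implies c)), w0
2. not ((c implies a) or (a implies c)), w1   [neg-Box-rule on 1: fresh world w1, w0Rw1]
3. not (c implies a), w1   [neg-or-rule on 2]
4. not (a implies c), w1   [neg-or-rule on 2]
5. c, w1   [neg-implies-rule on 3]
6. not a, w1   [neg-implies-rule on 3]
7. a, w1   [neg-implies-rule on 4]
8. not c, w1   [neg-implies-rule on 4]
Accessibility: w0Rw1
Branch closes: a and not a both at w1.
All branches of the tableau close; one closing branch shown above.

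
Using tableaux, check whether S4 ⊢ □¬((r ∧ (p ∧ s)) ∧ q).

Tableau for the negation ¬□¬((r ∧ (p ∧ s)) ∧ q):
1. ¬□¬((r ∧ (p ∧ s)) ∧ q), 0
2. (r ∧ (p ∧ s)) ∧ q, 1
3. r ∧ (p ∧ s), 1
4. q, 1
5. r, 1
6. p ∧ s, 1
7. p, 1
8. s, 1
Accessibility: 0R0, 0R1, 1R1
The negation has an open branch (countermodel exists).

Invalid (countermodel exists)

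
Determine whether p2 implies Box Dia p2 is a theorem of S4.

Not valid

Tableau for the negation not (p2 implies Box Dia p2):
1. not (p2 implies Box Dia p2), w0
2. p2, w0   [neg-implies-rule on 1]
3. not Box Dia p2, w0   [neg-implies-rule on 1]
4. not Dia p2, w1   [neg-Box-rule on 3: fresh world w1, w0Rw1]
5. not p2, w1   [neg-Dia-rule on 4 via w1Rw1]
Accessibility: w0Rw0, w0Rw1, w1Rw1
The negation has an open branch (countermodel exists).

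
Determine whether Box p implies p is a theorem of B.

Valid in B

Tableau for the negation not (Box p implies p):
1. not (Box p implies p), u
2. Box p, u
3. not p, u
4. p, u
Accessibility: uRu
Branch closes: p and not p both at u.
All branches of the negation close; one closing branch shown above.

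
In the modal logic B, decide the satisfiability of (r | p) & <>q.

Satisfiable (open branch found)

1. (r | p) & <>q, w0
2. r | p, w0   [&-rule on 1]
3. <>q, w0   [&-rule on 1]
4. p, w0   [|-rule on 2 (branches; this branch)]
5. q, w1   [<>-rule on 3: fresh world w1, w0Rw1]
Accessibility: w0Rw0, w0Rw1, w1Rw0, w1Rw1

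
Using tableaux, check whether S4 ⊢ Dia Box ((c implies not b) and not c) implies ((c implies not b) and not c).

No, not valid

Tableau for the negation not (Dia Box ((c implies not b) and not c) implies ((c implies not b) and not c)):
1. not (Dia Box ((c implies not b) and not c) implies ((c implies not b) and not c)), u
2. Dia Box ((c implies not b) and not c), u   [neg-implies-rule on 1]
3. not ((c implies not b) and not c), u   [neg-implies-rule on 1]
4. c, u   [neg-and-rule on 3 (branches; this branch)]
5. Box ((c implies not b) and not c), v   [Dia-rule on 2: fresh world v, uRv]
6. (c implies not b) and not c, v   [Box-rule on 5 via vRv]
7. c implies not b, v   [and-rule on 6]
8. not c, v   [and-rule on 6]
9. not b, v   [implies-rule on 7 (branches; this branch)]
Accessibility: uRu, uRv, vRv
The negation has an open branch (countermodel exists).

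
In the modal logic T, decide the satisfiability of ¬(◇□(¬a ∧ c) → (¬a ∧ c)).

Satisfiable

1. ¬(◇□(¬a ∧ c) → (¬a ∧ c)), 0
2. ◇□(¬a ∧ c), 0
3. ¬(¬a ∧ c), 0
4. ¬c, 0
5. □(¬a ∧ c), 1
6. ¬a ∧ c, 1
7. ¬a, 1
8. c, 1
Accessibility: 0R0, 0R1, 1R1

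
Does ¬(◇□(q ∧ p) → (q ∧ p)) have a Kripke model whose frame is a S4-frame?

1. ¬(◇□(q ∧ p) → (q ∧ p)), w0
2. ◇□(q ∧ p), w0
3. ¬(q ∧ p), w0
4. ¬p, w0
5. □(q ∧ p), w1
6. q ∧ p, w1
7. q, w1
8. p, w1
Accessibility: w0Rw0, w0Rw1, w1Rw1

Yes, satisfiable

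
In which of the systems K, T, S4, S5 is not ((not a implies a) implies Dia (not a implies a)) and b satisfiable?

K

K-tableau for the formula:
1. not ((not a implies a) implies Dia (not a implies a)) and b, 0
2. not ((not a implies a) implies Dia (not a implies a)), 0
3. b, 0
4. not a implies a, 0
5. not Dia (not a implies a), 0
6. a, 0
Complete open branch: satisfiable in K.
T-tableau for the formula:
1. not ((not a implies a) implies Dia (not a implies a)) and b, 0
2. not ((not a implies a) implies Dia (not a implies a)), 0
3. b, 0
4. not a implies a, 0
5. not Dia (not a implies a), 0
6. not (not a implies a), 0
7. not a, 0
8. a, 0
Accessibility: 0R0
Branch closes: a and not a both at 0.
Every branch closes (one shown): unsatisfiable in T, hence also in S4, S5 (every S4/S5-frame is a T-frame).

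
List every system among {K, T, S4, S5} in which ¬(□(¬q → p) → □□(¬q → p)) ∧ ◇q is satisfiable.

K, T

T-tableau for the formula:
1. ¬(□(¬q → p) → □□(¬q → p)) ∧ ◇q, u
2. ¬(□(¬q → p) → □□(¬q → p)), u   [∧-rule on 1]
3. ◇q, u   [∧-rule on 1]
4. □(¬q → p), u   [¬→-rule on 2]
5. ¬□□(¬q → p), u   [¬→-rule on 2]
6. ¬q → p, u   [□-rule on 4 via uRu]
7. p, u   [→-rule on 6 (branches; this branch)]
8. q, v   [◇-rule on 3: fresh world v, uRv]
9. ¬q → p, v   [□-rule on 4 via uRv]
10. p, v   [→-rule on 9 (branches; this branch)]
11. ¬□(¬q → p), w   [¬□-rule on 5: fresh world w, uRw]
12. ¬q → p, w   [□-rule on 4 via uRw]
13. p, w   [→-rule on 12 (branches; this branch)]
14. ¬(¬q → p), x   [¬□-rule on 11: fresh world x, wRx]
15. ¬q, x   [¬→-rule on 14]
16. ¬p, x   [¬→-rule on 14]
Accessibility: uRu, uRv, uRw, vRv, wRw, wRx, xRx
Complete open branch: satisfiable in T, hence also in K (this T-model is also a K-model).
S4-tableau for the formula:
1. ¬(□(¬q → p) → □□(¬q → p)) ∧ ◇q, u
2. ¬(□(¬q → p) → □□(¬q → p)), u   [∧-rule on 1]
3. ◇q, u   [∧-rule on 1]
4. □(¬q → p), u   [¬→-rule on 2]
5. ¬□□(¬q → p), u   [¬→-rule on 2]
6. ¬q → p, u   [□-rule on 4 via uRu]
7. p, u   [→-rule on 6 (branches; this branch)]
8. q, v   [◇-rule on 3: fresh world v, uRv]
9. ¬q → p, v   [□-rule on 4 via uRv]
10. p, v   [→-rule on 9 (branches; this branch)]
11. ¬□(¬q → p), w   [¬□-rule on 5: fresh world w, uRw]
12. ¬q → p, w   [□-rule on 4 via uRw]
13. p, w   [→-rule on 12 (branches; this branch)]
14. ¬(¬q → p), x   [¬□-rule on 11: fresh world x, wRx]
15. ¬q, x   [¬→-rule on 14]
16. ¬p, x   [¬→-rule on 14]
17. ¬q → p, x   [□-rule on 4 via uRx]
18. p, x   [→-rule on 17 (branches; this branch)]
Accessibility: uRu, uRv, uRw, uRx, vRv, wRw, wRx, xRx
Branch closes: p and ¬p both at x.
Every branch closes (one shown): unsatisfiable in S4, hence also in S5 (every S5-frame is an S4-frame).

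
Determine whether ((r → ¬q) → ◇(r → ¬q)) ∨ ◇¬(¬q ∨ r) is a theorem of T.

Valid in T

Tableau for the negation ¬(((r → ¬q) → ◇(r → ¬q)) ∨ ◇¬(¬q ∨ r)):
1. ¬(((r → ¬q) → ◇(r → ¬q)) ∨ ◇¬(¬q ∨ r)), u
2. ¬((r → ¬q) → ◇(r → ¬q)), u
3. ¬◇¬(¬q ∨ r), u
4. r → ¬q, u
5. ¬◇(r → ¬q), u
6. ¬q ∨ r, u
7. ¬(r → ¬q), u
8. r, u
9. q, u
10. ¬q, u
Accessibility: uRu
Branch closes: q and ¬q both at u.
All branches of the negation close; one closing branch shown above.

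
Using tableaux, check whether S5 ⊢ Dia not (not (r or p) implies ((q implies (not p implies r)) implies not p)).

No, not valid

Tableau for the negation not Dia not (not (r or p) implies ((q implies (not p implies r)) implies not p)):
1. not Dia not (not (r or p) implies ((q implies (not p implies r)) implies not p)), 0
2. not (r or p) implies ((q implies (not p implies r)) implies not p), 0   [neg-Dia-rule on 1 via 0R0]
3. (q implies (not p implies r)) implies not p, 0   [implies-rule on 2 (branches; this branch)]
4. not p, 0   [implies-rule on 3 (branches; this branch)]
Accessibility: 0R0
The negation has an open branch (countermodel exists).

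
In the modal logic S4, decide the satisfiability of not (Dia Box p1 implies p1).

Yes, satisfiable

1. not (Dia Box p1 implies p1), w0
2. Dia Box p1, w0
3. not p1, w0
4. Box p1, w1
5. p1, w1
Accessibility: w0Rw0, w0Rw1, w1Rw1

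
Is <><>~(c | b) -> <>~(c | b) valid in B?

No, not valid

Tableau for the negation ~(<><>~(c | b) -> <>~(c | b)):
1. ~(<><>~(c | b) -> <>~(c | b)), u
2. <><>~(c | b), u   [~->-rule on 1]
3. ~<>~(c | b), u   [~->-rule on 1]
4. c | b, u   [~<>-rule on 3 via uRu]
5. b, u   [|-rule on 4 (branches; this branch)]
6. <>~(c | b), v   [<>-rule on 2: fresh world v, uRv]
7. c | b, v   [~<>-rule on 3 via uRv]
8. b, v   [|-rule on 7 (branches; this branch)]
9. ~(c | b), w   [<>-rule on 6: fresh world w, vRw]
10. ~c, w   [~|-rule on 9]
11. ~b, w   [~|-rule on 9]
Accessibility: uRu, uRv, vRu, vRv, vRw, wRv, wRw
The negation has an open branch (countermodel exists).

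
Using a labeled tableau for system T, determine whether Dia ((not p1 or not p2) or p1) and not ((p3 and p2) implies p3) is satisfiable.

1. Dia ((not p1 or not p2) or p1) and not ((p3 and p2) implies p3), w0
2. Dia ((not p1 or not p2) or p1), w0
3. not ((p3 and p2) implies p3), w0
4. p3 and p2, w0
5. not p3, w0
6. p3, w0
7. p2, w0
Accessibility: w0Rw0
Branch closes: p3 and not p3 both at w0.
(One branch shown.) All branches close.

No, unsatisfiable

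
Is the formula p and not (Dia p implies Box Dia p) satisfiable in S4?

Yes, satisfiable

1. p and not (Dia p implies Box Dia p), u
2. p, u
3. not (Dia p implies Box Dia p), u
4. Dia p, u
5. not Box Dia p, u
6. p, v
7. not Dia p, w
8. not p, w
Accessibility: uRu, uRv, uRw, vRv, wRw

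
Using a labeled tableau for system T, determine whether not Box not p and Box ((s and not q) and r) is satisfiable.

1. not Box not p and Box ((s and not q) and r), w0
2. not Box not p, w0
3. Box ((s and not q) and r), w0
4. (s and not q) and r, w0
5. s and not q, w0
6. r, w0
7. s, w0
8. not q, w0
9. p, w1
10. (s and not q) and r, w1
11. s and not q, w1
12. r, w1
13. s, w1
14. not q, w1
Accessibility: w0Rw0, w0Rw1, w1Rw1

Satisfiable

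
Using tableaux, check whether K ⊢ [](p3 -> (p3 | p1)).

Yes, valid

Tableau for the negation ~[](p3 -> (p3 | p1)):
1. ~[](p3 -> (p3 | p1)), 0
2. ~(p3 -> (p3 | p1)), 1   [~[]-rule on 1: fresh world 1, 0R1]
3. p3, 1   [~->-rule on 2]
4. ~(p3 | p1), 1   [~->-rule on 2]
5. ~p3, 1   [~|-rule on 4]
6. ~p1, 1   [~|-rule on 4]
Accessibility: 0R1
Branch closes: p3 and ~p3 both at 1.
All branches of the negation close; one closing branch shown above.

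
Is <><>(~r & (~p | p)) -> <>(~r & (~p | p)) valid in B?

Invalid (countermodel exists)

Tableau for the negation ~(<><>(~r & (~p | p)) -> <>(~r & (~p | p))):
1. ~(<><>(~r & (~p | p)) -> <>(~r & (~p | p))), 0
2. <><>(~r & (~p | p)), 0   [~->-rule on 1]
3. ~<>(~r & (~p | p)), 0   [~->-rule on 1]
4. ~(~r & (~p | p)), 0   [~<>-rule on 3 via 0R0]
5. r, 0   [~&-rule on 4 (branches; this branch)]
6. <>(~r & (~p | p)), 1   [<>-rule on 2: fresh world 1, 0R1]
7. ~(~r & (~p | p)), 1   [~<>-rule on 3 via 0R1]
8. r, 1   [~&-rule on 7 (branches; this branch)]
9. ~r & (~p | p), 2   [<>-rule on 6: fresh world 2, 1R2]
10. ~r, 2   [&-rule on 9]
11. ~p | p, 2   [&-rule on 9]
12. p, 2   [|-rule on 11 (branches; this branch)]
Accessibility: 0R0, 0R1, 1R0, 1R1, 1R2, 2R1, 2R2
The negation has an open branch (countermodel exists).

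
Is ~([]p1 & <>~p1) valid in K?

Valid in K

Tableau for the negation []p1 & <>~p1:
1. []p1 & <>~p1, w0
2. []p1, w0
3. <>~p1, w0
4. ~p1, w1
5. p1, w1
Accessibility: w0Rw1
Branch closes: p1 and ~p1 both at w1.
Every branch of the negation's tableau closes; the branch above is one of them.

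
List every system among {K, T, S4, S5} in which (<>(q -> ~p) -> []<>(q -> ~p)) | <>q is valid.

K-tableau for the negation ~((<>(q -> ~p) -> []<>(q -> ~p)) | <>q):
1. ~((<>(q -> ~p) -> []<>(q -> ~p)) | <>q), w0
2. ~(<>(q -> ~p) -> []<>(q -> ~p)), w0
3. ~<>q, w0
4. <>(q -> ~p), w0
5. ~[]<>(q -> ~p), w0
6. q -> ~p, w1
7. ~q, w1
8. ~p, w1
9. ~<>(q -> ~p), w2
10. ~q, w2
Accessibility: w0Rw1, w0Rw2
Complete open branch: countermodel on a K-frame, so not valid in K.
T-tableau for the negation ~((<>(q -> ~p) -> []<>(q -> ~p)) | <>q):
1. ~((<>(q -> ~p) -> []<>(q -> ~p)) | <>q), w0
2. ~(<>(q -> ~p) -> []<>(q -> ~p)), w0
3. ~<>q, w0
4. <>(q -> ~p), w0
5. ~[]<>(q -> ~p), w0
6. ~q, w0
7. q -> ~p, w1
8. ~q, w1
9. ~p, w1
10. ~<>(q -> ~p), w2
11. ~q, w2
12. ~(q -> ~p), w2
13. q, w2
14. p, w2
Accessibility: w0Rw0, w0Rw1, w0Rw2, w1Rw1, w2Rw2
Branch closes: q and ~q both at w2.
Every branch closes (one shown): valid in T, hence also in S4, S5 (every theorem of T is a theorem of S4 and S5).

T, S4, S5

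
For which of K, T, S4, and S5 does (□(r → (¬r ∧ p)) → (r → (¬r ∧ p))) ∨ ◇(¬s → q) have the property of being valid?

T, S4, S5

K-tableau for the negation ¬((□(r → (¬r ∧ p)) → (r → (¬r ∧ p))) ∨ ◇(¬s → q)):
1. ¬((□(r → (¬r ∧ p)) → (r → (¬r ∧ p))) ∨ ◇(¬s → q)), 0
2. ¬(□(r → (¬r ∧ p)) → (r → (¬r ∧ p))), 0
3. ¬◇(¬s → q), 0
4. □(r → (¬r ∧ p)), 0
5. ¬(r → (¬r ∧ p)), 0
6. r, 0
7. ¬(¬r ∧ p), 0
8. ¬p, 0
Complete open branch: countermodel on a K-frame, so not valid in K.
T-tableau for the negation ¬((□(r → (¬r ∧ p)) → (r → (¬r ∧ p))) ∨ ◇(¬s → q)):
1. ¬((□(r → (¬r ∧ p)) → (r → (¬r ∧ p))) ∨ ◇(¬s → q)), 0
2. ¬(□(r → (¬r ∧ p)) → (r → (¬r ∧ p))), 0
3. ¬◇(¬s → q), 0
4. □(r → (¬r ∧ p)), 0
5. ¬(r → (¬r ∧ p)), 0
6. r, 0
7. ¬(¬r ∧ p), 0
8. ¬(¬s → q), 0
9. ¬s, 0
10. ¬q, 0
11. r → (¬r ∧ p), 0
12. ¬p, 0
13. ¬r ∧ p, 0
14. ¬r, 0
15. p, 0
Accessibility: 0R0
Branch closes: r and ¬r both at 0.
Every branch closes (one shown): valid in T, hence also in S4, S5 (every theorem of T is a theorem of S4 and S5).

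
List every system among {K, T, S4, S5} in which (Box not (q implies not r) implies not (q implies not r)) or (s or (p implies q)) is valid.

T-tableau for the negation not ((Box not (q implies not r) implies not (q implies not r)) or (s or (p implies q))):
1. not ((Box not (q implies not r) implies not (q implies not r)) or (s or (p implies q))), u
2. not (Box not (q implies not r) implies not (q implies not r)), u
3. not (s or (p implies q)), u
4. Box not (q implies not r), u
5. q implies not r, u
6. not s, u
7. not (p implies q), u
8. p, u
9. not q, u
10. not (q implies not r), u
11. q, u
12. r, u
Accessibility: uRu
Branch closes: q and not q both at u.
Every branch closes (one shown): valid in T, hence also in S4, S5 (every theorem of T is a theorem of S4 and S5).
K-tableau for the negation not ((Box not (q implies not r) implies not (q implies not r)) or (s or (p implies q))):
1. not ((Box not (q implies not r) implies not (q implies not r)) or (s or (p implies q))), u
2. not (Box not (q implies not r) implies not (q implies not r)), u
3. not (s or (p implies q)), u
4. Box not (q implies not r), u
5. q implies not r, u
6. not s, u
7. not (p implies q), u
8. p, u
9. not q, u
10. not r, u
Complete open branch: countermodel on a K-frame, so not valid in K.

T, S4, S5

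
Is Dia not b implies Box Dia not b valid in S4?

Tableau for the negation not (Dia not b implies Box Dia not b):
1. not (Dia not b implies Box Dia not b), w0
2. Dia not b, w0
3. not Box Dia not b, w0
4. not b, w1
5. not Dia not b, w2
6. b, w2
Accessibility: w0Rw0, w0Rw1, w0Rw2, w1Rw1, w2Rw2
The negation has an open branch (countermodel exists).

No, not valid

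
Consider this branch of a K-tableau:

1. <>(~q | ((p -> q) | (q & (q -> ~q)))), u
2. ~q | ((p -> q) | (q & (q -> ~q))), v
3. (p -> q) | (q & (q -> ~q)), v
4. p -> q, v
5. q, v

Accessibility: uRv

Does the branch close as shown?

No world carries both an atom and its negation.

Not closed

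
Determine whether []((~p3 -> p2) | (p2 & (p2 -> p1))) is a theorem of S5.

Tableau for the negation ~[]((~p3 -> p2) | (p2 & (p2 -> p1))):
1. ~[]((~p3 -> p2) | (p2 & (p2 -> p1))), 0
2. ~((~p3 -> p2) | (p2 & (p2 -> p1))), 1
3. ~(~p3 -> p2), 1
4. ~(p2 & (p2 -> p1)), 1
5. ~p3, 1
6. ~p2, 1
Accessibility: 0R0, 0R1, 1R0, 1R1
The negation has an open branch (countermodel exists).

Invalid (countermodel exists)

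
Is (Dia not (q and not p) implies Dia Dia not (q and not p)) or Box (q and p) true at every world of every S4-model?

Valid in S4

Tableau for the negation not ((Dia not (q and not p) implies Dia Dia not (q and not p)) or Box (q and p)):
1. not ((Dia not (q and not p) implies Dia Dia not (q and not p)) or Box (q and p)), w0
2. not (Dia not (q and not p) implies Dia Dia not (q and not p)), w0
3. not Box (q and p), w0
4. Dia not (q and not p), w0
5. not Dia Dia not (q and not p), w0
6. not Dia not (q and not p), w0
7. q and not p, w0
8. q, w0
9. not p, w0
10. not (q and p), w1
11. not Dia not (q and not p), w1
12. q and not p, w1
13. q, w1
14. not p, w1
15. not (q and not p), w2
16. not Dia not (q and not p), w2
17. q and not p, w2
18. q, w2
19. not p, w2
20. p, w2
Accessibility: w0Rw0, w0Rw1, w0Rw2, w1Rw1, w2Rw2
Branch closes: p and not p both at w2.
All branches of the negation close; one closing branch shown above.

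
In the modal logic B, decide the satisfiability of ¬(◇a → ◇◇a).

Unsatisfiable

1. ¬(◇a → ◇◇a), 0
2. ◇a, 0
3. ¬◇◇a, 0
4. ¬◇a, 0
5. ¬a, 0
6. a, 1
7. ¬◇a, 1
8. ¬a, 1
Accessibility: 0R0, 0R1, 1R0, 1R1
Branch closes: a and ¬a both at 1.
(One branch shown.) All branches close.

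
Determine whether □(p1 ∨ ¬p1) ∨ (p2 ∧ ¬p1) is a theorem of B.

Valid

Tableau for the negation ¬(□(p1 ∨ ¬p1) ∨ (p2 ∧ ¬p1)):
1. ¬(□(p1 ∨ ¬p1) ∨ (p2 ∧ ¬p1)), 0
2. ¬□(p1 ∨ ¬p1), 0
3. ¬(p2 ∧ ¬p1), 0
4. p1, 0
5. ¬(p1 ∨ ¬p1), 1
6. ¬p1, 1
7. p1, 1
Accessibility: 0R0, 0R1, 1R0, 1R1
Branch closes: p1 and ¬p1 both at 1.
All branches of the negation close; one closing branch shown above.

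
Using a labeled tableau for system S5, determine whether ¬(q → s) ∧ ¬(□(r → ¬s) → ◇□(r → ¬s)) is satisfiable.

1. ¬(q → s) ∧ ¬(□(r → ¬s) → ◇□(r → ¬s)), u
2. ¬(q → s), u
3. ¬(□(r → ¬s) → ◇□(r → ¬s)), u
4. q, u
5. ¬s, u
6. □(r → ¬s), u
7. ¬◇□(r → ¬s), u
8. r → ¬s, u
9. ¬□(r → ¬s), u
10. ¬(r → ¬s), v
11. r, v
12. s, v
13. r → ¬s, v
14. ¬□(r → ¬s), v
15. ¬s, v
Accessibility: uRu, uRv, vRu, vRv
Branch closes: s and ¬s both at v.
All branches of the tableau close; one closing branch shown above.

No, unsatisfiable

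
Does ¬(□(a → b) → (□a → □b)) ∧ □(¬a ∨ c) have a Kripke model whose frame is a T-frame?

Unsatisfiable

1. ¬(□(a → b) → (□a → □b)) ∧ □(¬a ∨ c), w0
2. ¬(□(a → b) → (□a → □b)), w0
3. □(¬a ∨ c), w0
4. □(a → b), w0
5. ¬(□a → □b), w0
6. □a, w0
7. ¬□b, w0
8. ¬a ∨ c, w0
9. a → b, w0
10. a, w0
11. c, w0
12. b, w0
13. ¬b, w1
14. ¬a ∨ c, w1
15. a → b, w1
16. a, w1
17. c, w1
18. b, w1
Accessibility: w0Rw0, w0Rw1, w1Rw1
Branch closes: b and ¬b both at w1.
(One branch shown.) All branches close.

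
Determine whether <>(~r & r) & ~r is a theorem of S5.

Not valid

Tableau for the negation ~(<>(~r & r) & ~r):
1. ~(<>(~r & r) & ~r), w0
2. r, w0   [~&-rule on 1 (branches; this branch)]
Accessibility: w0Rw0
The negation has an open branch (countermodel exists).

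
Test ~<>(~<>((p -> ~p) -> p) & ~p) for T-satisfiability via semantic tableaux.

1. ~<>(~<>((p -> ~p) -> p) & ~p), u
2. ~(~<>((p -> ~p) -> p) & ~p), u   [~<>-rule on 1 via uRu]
3. p, u   [~&-rule on 2 (branches; this branch)]
Accessibility: uRu

Yes, satisfiable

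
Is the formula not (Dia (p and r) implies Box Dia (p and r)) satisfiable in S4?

Satisfiable (open branch found)

1. not (Dia (p and r) implies Box Dia (p and r)), u
2. Dia (p and r), u
3. not Box Dia (p and r), u
4. p and r, v
5. p, v
6. r, v
7. not Dia (p and r), w
8. not (p and r), w
9. not r, w
Accessibility: uRu, uRv, uRw, vRv, wRw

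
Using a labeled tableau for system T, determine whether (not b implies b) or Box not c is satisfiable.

Satisfiable (open branch found)

1. (not b implies b) or Box not c, u
2. Box not c, u
3. not c, u
Accessibility: uRu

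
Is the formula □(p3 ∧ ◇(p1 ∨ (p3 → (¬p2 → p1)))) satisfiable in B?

1. □(p3 ∧ ◇(p1 ∨ (p3 → (¬p2 → p1)))), w0
2. p3 ∧ ◇(p1 ∨ (p3 → (¬p2 → p1))), w0
3. p3, w0
4. ◇(p1 ∨ (p3 → (¬p2 → p1))), w0
5. p1 ∨ (p3 → (¬p2 → p1)), w1
6. p3 ∧ ◇(p1 ∨ (p3 → (¬p2 → p1))), w1
7. p3, w1
8. ◇(p1 ∨ (p3 → (¬p2 → p1))), w1
9. p3 → (¬p2 → p1), w1
10. ¬p2 → p1, w1
11. p1, w1
12. p1 ∨ (p3 → (¬p2 → p1)), w2
13. p3 → (¬p2 → p1), w2
14. ¬p2 → p1, w2
15. p1, w2
Accessibility: w0Rw0, w0Rw1, w1Rw0, w1Rw1, w1Rw2, w2Rw1, w2Rw2

Yes, satisfiable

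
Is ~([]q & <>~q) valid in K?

Valid in K

Tableau for the negation []q & <>~q:
1. []q & <>~q, 0
2. []q, 0
3. <>~q, 0
4. ~q, 1
5. q, 1
Accessibility: 0R1
Branch closes: q and ~q both at 1.
Every branch of the negation's tableau closes; the branch above is one of them.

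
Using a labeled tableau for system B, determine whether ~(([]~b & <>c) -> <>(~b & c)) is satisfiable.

1. ~(([]~b & <>c) -> <>(~b & c)), u
2. []~b & <>c, u
3. ~<>(~b & c), u
4. []~b, u
5. <>c, u
6. ~(~b & c), u
7. ~b, u
8. ~c, u
9. c, v
10. ~(~b & c), v
11. ~b, v
12. ~c, v
Accessibility: uRu, uRv, vRu, vRv
Branch closes: c and ~c both at v.
All branches of the tableau close; one closing branch shown above.

Unsatisfiable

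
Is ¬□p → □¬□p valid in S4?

Tableau for the negation ¬(¬□p → □¬□p):
1. ¬(¬□p → □¬□p), w0
2. ¬□p, w0
3. ¬□¬□p, w0
4. ¬p, w1
5. □p, w2
6. p, w2
Accessibility: w0Rw0, w0Rw1, w0Rw2, w1Rw1, w2Rw2
The negation has an open branch (countermodel exists).

Not valid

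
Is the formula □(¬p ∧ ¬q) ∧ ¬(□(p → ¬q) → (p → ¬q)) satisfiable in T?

Unsatisfiable (every branch closes)

1. □(¬p ∧ ¬q) ∧ ¬(□(p → ¬q) → (p → ¬q)), u
2. □(¬p ∧ ¬q), u   [∧-rule on 1]
3. ¬(□(p → ¬q) → (p → ¬q)), u   [∧-rule on 1]
4. □(p → ¬q), u   [¬→-rule on 3]
5. ¬(p → ¬q), u   [¬→-rule on 3]
6. p, u   [¬→-rule on 5]
7. q, u   [¬→-rule on 5]
8. ¬p ∧ ¬q, u   [□-rule on 2 via uRu]
9. ¬p, u   [∧-rule on 8]
10. ¬q, u   [∧-rule on 8]
Accessibility: uRu
Branch closes: p and ¬p both at u.
Every branch closes; the branch above is one of them.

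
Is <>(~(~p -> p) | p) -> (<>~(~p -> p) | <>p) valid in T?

Valid

Tableau for the negation ~(<>(~(~p -> p) | p) -> (<>~(~p -> p) | <>p)):
1. ~(<>(~(~p -> p) | p) -> (<>~(~p -> p) | <>p)), u
2. <>(~(~p -> p) | p), u
3. ~(<>~(~p -> p) | <>p), u
4. ~<>~(~p -> p), u
5. ~<>p, u
6. ~p -> p, u
7. ~p, u
8. p, u
Accessibility: uRu
Branch closes: p and ~p both at u.
Every branch of the negation's tableau closes; the branch above is one of them.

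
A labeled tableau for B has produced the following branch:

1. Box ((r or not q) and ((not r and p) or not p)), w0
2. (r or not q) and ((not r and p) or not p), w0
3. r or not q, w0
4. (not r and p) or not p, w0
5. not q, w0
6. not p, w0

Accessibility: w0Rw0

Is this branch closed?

No atom appears with both signs at the same world.

Open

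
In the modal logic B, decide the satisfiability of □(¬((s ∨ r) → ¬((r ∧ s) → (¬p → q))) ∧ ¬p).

1. □(¬((s ∨ r) → ¬((r ∧ s) → (¬p → q))) ∧ ¬p), w0
2. ¬((s ∨ r) → ¬((r ∧ s) → (¬p → q))) ∧ ¬p, w0   [□-rule on 1 via w0Rw0]
3. ¬((s ∨ r) → ¬((r ∧ s) → (¬p → q))), w0   [∧-rule on 2]
4. ¬p, w0   [∧-rule on 2]
5. s ∨ r, w0   [¬→-rule on 3]
6. (r ∧ s) → (¬p → q), w0   [¬→-rule on 3]
7. r, w0   [∨-rule on 5 (branches; this branch)]
8. ¬p → q, w0   [→-rule on 6 (branches; this branch)]
9. q, w0   [→-rule on 8 (branches; this branch)]
Accessibility: w0Rw0

Satisfiable (open branch found)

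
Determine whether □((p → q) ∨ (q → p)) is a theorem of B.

Valid in B

Tableau for the negation ¬□((p → q) ∨ (q → p)):
1. ¬□((p → q) ∨ (q → p)), 0
2. ¬((p → q) ∨ (q → p)), 1
3. ¬(p → q), 1
4. ¬(q → p), 1
5. p, 1
6. ¬q, 1
7. q, 1
8. ¬p, 1
Accessibility: 0R0, 0R1, 1R0, 1R1
Branch closes: q and ¬q both at 1.
All branches of the negation close; one closing branch shown above.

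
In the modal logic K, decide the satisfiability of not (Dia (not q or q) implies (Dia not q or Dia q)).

Unsatisfiable

1. not (Dia (not q or q) implies (Dia not q or Dia q)), u
2. Dia (not q or q), u
3. not (Dia not q or Dia q), u
4. not Dia not q, u
5. not Dia q, u
6. not q or q, v
7. q, v
8. not q, v
Accessibility: uRv
Branch closes: q and not q both at v.
Every branch closes; the branch above is one of them.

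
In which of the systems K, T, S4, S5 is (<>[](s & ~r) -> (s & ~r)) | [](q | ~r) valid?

S5-tableau for the negation ~((<>[](s & ~r) -> (s & ~r)) | [](q | ~r)):
1. ~((<>[](s & ~r) -> (s & ~r)) | [](q | ~r)), w0
2. ~(<>[](s & ~r) -> (s & ~r)), w0
3. ~[](q | ~r), w0
4. <>[](s & ~r), w0
5. ~(s & ~r), w0
6. r, w0
7. ~(q | ~r), w1
8. ~q, w1
9. r, w1
10. [](s & ~r), w2
11. s & ~r, w0
12. s, w0
13. ~r, w0
Accessibility: w0Rw0, w0Rw1, w0Rw2, w1Rw0, w1Rw1, w1Rw2, w2Rw0, w2Rw1, w2Rw2
Branch closes: r and ~r both at w0.
Every branch closes (one shown): valid in S5.
S4-tableau for the negation ~((<>[](s & ~r) -> (s & ~r)) | [](q | ~r)):
1. ~((<>[](s & ~r) -> (s & ~r)) | [](q | ~r)), w0
2. ~(<>[](s & ~r) -> (s & ~r)), w0
3. ~[](q | ~r), w0
4. <>[](s & ~r), w0
5. ~(s & ~r), w0
6. r, w0
7. ~(q | ~r), w1
8. ~q, w1
9. r, w1
10. [](s & ~r), w2
11. s & ~r, w2
12. s, w2
13. ~r, w2
Accessibility: w0Rw0, w0Rw1, w0Rw2, w1Rw1, w2Rw2
Complete open branch: countermodel on an S4-frame, so not valid in S4, nor in K, T (the same frame is also a K-frame and a T-frame).

S5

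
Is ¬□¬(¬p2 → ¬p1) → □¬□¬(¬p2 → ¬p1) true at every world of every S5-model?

Tableau for the negation ¬(¬□¬(¬p2 → ¬p1) → □¬□¬(¬p2 → ¬p1)):
1. ¬(¬□¬(¬p2 → ¬p1) → □¬□¬(¬p2 → ¬p1)), u
2. ¬□¬(¬p2 → ¬p1), u
3. ¬□¬□¬(¬p2 → ¬p1), u
4. ¬p2 → ¬p1, v
5. ¬p1, v
6. □¬(¬p2 → ¬p1), w
7. ¬(¬p2 → ¬p1), u
8. ¬p2, u
9. p1, u
10. ¬(¬p2 → ¬p1), v
11. ¬p2, v
12. p1, v
Accessibility: uRu, uRv, uRw, vRu, vRv, vRw, wRu, wRv, wRw
Branch closes: p1 and ¬p1 both at v.
All branches of the negation close; one closing branch shown above.

Valid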